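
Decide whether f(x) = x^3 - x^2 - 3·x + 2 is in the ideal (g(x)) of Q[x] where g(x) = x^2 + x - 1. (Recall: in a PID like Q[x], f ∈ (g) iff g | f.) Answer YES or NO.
In Q[x] the ideal (g) consists of all multiples of g, so f ∈ (g) iff g | f, i.e. iff the remainder of f on division by g is 0. Divide f by g (g is monic, so eliminate the leading term of the running remainder at each step):
  leading term x^3: subtract (x)·g(x) = x^3 + x^2 - x, leaving -2·x^2 - 2·x + 2
  leading term -2·x^2: subtract (-2)·g(x) = -2·x^2 - 2·x + 2, leaving 0
The remainder is 0, so f(x) = g(x) · h(x) with h(x) = x - 2. Hence g | f, i.e. f ∈ (g).

Final answer: YES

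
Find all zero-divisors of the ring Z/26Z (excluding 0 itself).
nonzero zero-divisors of Z/26Z = {2, 4, 6, 8, 10, 12, 13, 14, 16, 18, 20, 22, 24}

An element a ∈ Z/26Z (with a ≠ 0) is a zero-divisor iff gcd(a, 26) > 1 (because a is a unit precisely when gcd(a, n) = 1, and in Z/nZ every nonzero, non-unit element is a zero-divisor). Scan a = 1, ..., 25 and keep those with gcd(a, 26) > 1:
  gcd(2, 26) = 2, gcd(4, 26) = 2, gcd(6, 26) = 2, gcd(8, 26) = 2, gcd(10, 26) = 2, gcd(12, 26) = 2, gcd(13, 26) = 13, gcd(14, 26) = 2, gcd(16, 26) = 2, gcd(18, 26) = 2, gcd(20, 26) = 2, gcd(22, 26) = 2, gcd(24, 26) = 2.
All other a ∈ {1, ..., 25} have gcd(a, 26) = 1 and are units. So the nonzero zero-divisors are exactly the 13 values of a appearing in this scan.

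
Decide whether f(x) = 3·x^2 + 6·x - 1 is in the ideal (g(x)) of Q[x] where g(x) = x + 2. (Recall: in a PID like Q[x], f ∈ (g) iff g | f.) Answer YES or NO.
NO

In Q[x] the ideal (g) consists of all multiples of g, so f ∈ (g) iff g | f, i.e. iff the remainder of f on division by g is 0. Divide f by g (g is monic, so eliminate the leading term of the running remainder at each step):
  leading term 3·x^2: subtract (3·x)·g(x) = 3·x^2 + 6·x, leaving -1
The remainder r(x) = -1 ≠ 0 (and deg r < deg g), so g ∤ f, i.e. f ∉ (g).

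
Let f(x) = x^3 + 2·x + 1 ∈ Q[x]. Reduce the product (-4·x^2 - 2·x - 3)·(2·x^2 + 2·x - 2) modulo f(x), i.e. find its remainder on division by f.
a · b ≡ 14·x^2 + 30·x + 18 (mod f(x))

First multiply in Q[x] without reducing: a · b = -8·x^4 - 12·x^3 - 2·x^2 - 2·x + 6. Now divide by f(x) = x^3 + 2·x + 1, eliminating the leading term at each step:
  leading term -8·x^4: subtract (-8·x)·f(x) = -8·x^4 - 16·x^2 - 8·x, leaving -12·x^3 + 14·x^2 + 6·x + 6
  leading term -12·x^3: subtract (-12)·f(x) = -12·x^3 - 24·x - 12, leaving 14·x^2 + 30·x + 18
The degree is now < 3, so this is the remainder. Hence a · b ≡ 14·x^2 + 30·x + 18 in Q[x]/(f).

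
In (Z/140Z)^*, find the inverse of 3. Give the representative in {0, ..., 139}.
3^(−1) ≡ 47 (mod 140)

Apply the extended Euclidean algorithm to (140, 3), tracking rows (r, s, t) with s·140 + t·3 = r. Each division r_prev = q·r_cur + r_new produces the new row as (previous row) − q·(current row):
  row A: (140, 1, 0)   [1·140 + 0·3 = 140]
  row B: (3, 0, 1)   [0·140 + 1·3 = 3]
  140 = 46·3 + 2   → row C = row A − 46·row B = (2, 1, −46)   [check: 1·140 − 46·3 = 2]
  3 = 1·2 + 1   → row D = row B − 1·row C = (1, −1, 47)   [check: −1·140 + 47·3 = 1]
  2 = 2·1 + 0   → remainder 0, stop. gcd = 1 (last nonzero row D).
The gcd is 1, so 3 is invertible mod 140. The last nonzero row gives −1·140 + 47·3 = 1, so t = 47. So 3^(−1) ≡ 47 (mod 140). Verify: 3 · 47 = 141 ≡ 1 (mod 140). ✓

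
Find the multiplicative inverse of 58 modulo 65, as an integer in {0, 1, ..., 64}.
Apply the extended Euclidean algorithm to (65, 58), tracking rows (r, s, t) with s·65 + t·58 = r. Each division r_prev = q·r_cur + r_new produces the new row as (previous row) − q·(current row):
  row A: (65, 1, 0)   [1·65 + 0·58 = 65]
  row B: (58, 0, 1)   [0·65 + 1·58 = 58]
  65 = 1·58 + 7   → row C = row A − 1·row B = (7, 1, −1)   [check: 1·65 − 1·58 = 7]
  58 = 8·7 + 2   → row D = row B − 8·row C = (2, −8, 9)   [check: −8·65 + 9·58 = 2]
  7 = 3·2 + 1   → row E = row C − 3·row D = (1, 25, −28)   [check: 25·65 − 28·58 = 1]
  2 = 2·1 + 0   → remainder 0, stop. gcd = 1 (last nonzero row E).
The gcd is 1, so 58 is invertible mod 65. The last nonzero row gives 25·65 − 28·58 = 1, so t = −28. So 58^(−1) ≡ −28 ≡ 37 (mod 65). Verify: 58 · 37 = 2146 ≡ 1 (mod 65). ✓

Final answer: 58^(−1) ≡ 37 (mod 65)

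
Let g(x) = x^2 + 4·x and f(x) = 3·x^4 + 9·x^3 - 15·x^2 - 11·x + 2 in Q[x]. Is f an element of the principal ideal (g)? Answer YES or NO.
NO

In Q[x] the ideal (g) consists of all multiples of g, so f ∈ (g) iff g | f, i.e. iff the remainder of f on division by g is 0. Divide f by g (g is monic, so eliminate the leading term of the running remainder at each step):
  leading term 3·x^4: subtract (3·x^2)·g(x) = 3·x^4 + 12·x^3, leaving -3·x^3 - 15·x^2 - 11·x + 2
  leading term -3·x^3: subtract (-3·x)·g(x) = -3·x^3 - 12·x^2, leaving -3·x^2 - 11·x + 2
  leading term -3·x^2: subtract (-3)·g(x) = -3·x^2 - 12·x, leaving x + 2
The remainder r(x) = x + 2 ≠ 0 (and deg r < deg g), so g ∤ f, i.e. f ∉ (g).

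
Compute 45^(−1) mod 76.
45^(−1) ≡ 49 (mod 76)

Apply the extended Euclidean algorithm to (76, 45), tracking rows (r, s, t) with s·76 + t·45 = r. Each division r_prev = q·r_cur + r_new produces the new row as (previous row) − q·(current row):
  row A: (76, 1, 0)   [1·76 + 0·45 = 76]
  row B: (45, 0, 1)   [0·76 + 1·45 = 45]
  76 = 1·45 + 31   → row C = row A − 1·row B = (31, 1, −1)   [check: 1·76 − 1·45 = 31]
  45 = 1·31 + 14   → row D = row B − 1·row C = (14, −1, 2)   [check: −1·76 + 2·45 = 14]
  31 = 2·14 + 3   → row E = row C − 2·row D = (3, 3, −5)   [check: 3·76 − 5·45 = 3]
  14 = 4·3 + 2   → row F = row D − 4·row E = (2, −13, 22)   [check: −13·76 + 22·45 = 2]
  3 = 1·2 + 1   → row G = row E − 1·row F = (1, 16, −27)   [check: 16·76 − 27·45 = 1]
  2 = 2·1 + 0   → remainder 0, stop. gcd = 1 (last nonzero row G).
The gcd is 1, so 45 is invertible mod 76. The last nonzero row gives 16·76 − 27·45 = 1, so t = −27. So 45^(−1) ≡ −27 ≡ 49 (mod 76). Verify: 45 · 49 = 2205 ≡ 1 (mod 76). ✓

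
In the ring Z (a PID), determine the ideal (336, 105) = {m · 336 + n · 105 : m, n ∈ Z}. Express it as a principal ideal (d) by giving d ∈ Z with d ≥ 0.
In the PID Z, (a, b) is generated by gcd(a, b). Compute gcd(336, 105) with the extended Euclidean algorithm, tracking rows (r, s, t) with s·336 + t·105 = r:
  row A: (336, 1, 0)   [1·336 + 0·105 = 336]
  row B: (105, 0, 1)   [0·336 + 1·105 = 105]
  336 = 3·105 + 21   → row C = row A − 3·row B = (21, 1, −3)   [check: 1·336 − 3·105 = 21]
  105 = 5·21 + 0   → remainder 0, stop. gcd = 21 (last nonzero row C).
So gcd(336, 105) = 21, with Bézout identity 1·336 − 3·105 = 21. Containment (⊇): the Bézout identity exhibits 21 as an element of (336, 105), giving (21) ⊆ (336, 105). Containment (⊆): since 21 | 336 and 21 | 105 (336 = 21·16, 105 = 21·5), every Z-linear combination of 336 and 105 is divisible by 21, so (336, 105) ⊆ (21). Therefore (336, 105) = (21), d = 21.

Final answer: (336, 105) = (21); d = 21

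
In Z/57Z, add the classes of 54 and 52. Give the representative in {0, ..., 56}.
49

Both summands are already reduced mod 57. 54 + 52 = 106; 106 = 1·57 + 49, so (54 + 52) mod 57 = 49.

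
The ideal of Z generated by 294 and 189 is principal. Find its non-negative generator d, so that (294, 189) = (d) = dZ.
(294, 189) = (21); d = 21

In the PID Z, (a, b) is generated by gcd(a, b). Compute gcd(294, 189) with the extended Euclidean algorithm, tracking rows (r, s, t) with s·294 + t·189 = r:
  row A: (294, 1, 0)   [1·294 + 0·189 = 294]
  row B: (189, 0, 1)   [0·294 + 1·189 = 189]
  294 = 1·189 + 105   → row C = row A − 1·row B = (105, 1, −1)   [check: 1·294 − 1·189 = 105]
  189 = 1·105 + 84   → row D = row B − 1·row C = (84, −1, 2)   [check: −1·294 + 2·189 = 84]
  105 = 1·84 + 21   → row E = row C − 1·row D = (21, 2, −3)   [check: 2·294 − 3·189 = 21]
  84 = 4·21 + 0   → remainder 0, stop. gcd = 21 (last nonzero row E).
So gcd(294, 189) = 21, with Bézout identity 2·294 − 3·189 = 21. Containment (⊇): the Bézout identity exhibits 21 as an element of (294, 189), giving (21) ⊆ (294, 189). Containment (⊆): since 21 | 294 and 21 | 189 (294 = 21·14, 189 = 21·9), every Z-linear combination of 294 and 189 is divisible by 21, so (294, 189) ⊆ (21). Therefore (294, 189) = (21), d = 21.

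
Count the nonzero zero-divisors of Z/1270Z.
Z/1270Z has 765 nonzero zero-divisors

In Z/1270Z each nonzero element is either a unit (gcd with 1270 is 1) or a zero-divisor (gcd > 1). The number of units is φ(1270): factorise 1270 = 2 · 5 · 127, so φ(1270) = (2 − 1) · (5 − 1) · (127 − 1) = 1 · 4 · 126 = 504. The nonzero elements number 1270 − 1 = 1269. Hence the nonzero zero-divisors number 1269 − 504 = 765.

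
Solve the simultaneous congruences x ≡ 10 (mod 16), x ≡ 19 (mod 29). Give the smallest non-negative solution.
x ≡ 106 (mod 464); the representative in [0, 464) is 106

The moduli 16, 29 are pairwise coprime, so by the CRT there is a unique solution mod 16·29 = 464.
Solve by successive substitution. Start with x ≡ 10 (mod 16).
  Combine with x ≡ 19 (mod 29): write x = 10 + 16·t and require 10 + 16·t ≡ 19 (mod 29), i.e. 16·t ≡ 19 − 10 ≡ 9 (mod 29). Since 16^(−1) ≡ 20 (mod 29), t ≡ 20·9 ≡ 6 (mod 29). So x ≡ 10 + 16·6 = 106 (mod 464).
Unique solution in [0, 464): x = 106.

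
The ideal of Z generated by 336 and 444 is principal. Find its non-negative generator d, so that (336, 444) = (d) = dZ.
(336, 444) = (12); d = 12

In the PID Z, (a, b) is generated by gcd(a, b). Compute gcd(444, 336) with the extended Euclidean algorithm, tracking rows (r, s, t) with s·444 + t·336 = r:
  row A: (444, 1, 0)   [1·444 + 0·336 = 444]
  row B: (336, 0, 1)   [0·444 + 1·336 = 336]
  444 = 1·336 + 108   → row C = row A − 1·row B = (108, 1, −1)   [check: 1·444 − 1·336 = 108]
  336 = 3·108 + 12   → row D = row B − 3·row C = (12, −3, 4)   [check: −3·444 + 4·336 = 12]
  108 = 9·12 + 0   → remainder 0, stop. gcd = 12 (last nonzero row D).
So gcd(336, 444) = 12, with Bézout identity −3·444 + 4·336 = 12. Containment (⊇): the Bézout identity exhibits 12 as an element of (336, 444), giving (12) ⊆ (336, 444). Containment (⊆): since 12 | 336 and 12 | 444 (336 = 12·28, 444 = 12·37), every Z-linear combination of 336 and 444 is divisible by 12, so (336, 444) ⊆ (12). Therefore (336, 444) = (12), d = 12.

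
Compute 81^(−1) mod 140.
Apply the extended Euclidean algorithm to (140, 81), tracking rows (r, s, t) with s·140 + t·81 = r. Each division r_prev = q·r_cur + r_new produces the new row as (previous row) − q·(current row):
  row A: (140, 1, 0)   [1·140 + 0·81 = 140]
  row B: (81, 0, 1)   [0·140 + 1·81 = 81]
  140 = 1·81 + 59   → row C = row A − 1·row B = (59, 1, −1)   [check: 1·140 − 1·81 = 59]
  81 = 1·59 + 22   → row D = row B − 1·row C = (22, −1, 2)   [check: −1·140 + 2·81 = 22]
  59 = 2·22 + 15   → row E = row C − 2·row D = (15, 3, −5)   [check: 3·140 − 5·81 = 15]
  22 = 1·15 + 7   → row F = row D − 1·row E = (7, −4, 7)   [check: −4·140 + 7·81 = 7]
  15 = 2·7 + 1   → row G = row E − 2·row F = (1, 11, −19)   [check: 11·140 − 19·81 = 1]
  7 = 7·1 + 0   → remainder 0, stop. gcd = 1 (last nonzero row G).
The gcd is 1, so 81 is invertible mod 140. The last nonzero row gives 11·140 − 19·81 = 1, so t = −19. So 81^(−1) ≡ −19 ≡ 121 (mod 140). Verify: 81 · 121 = 9801 ≡ 1 (mod 140). ✓

Final answer: 81^(−1) ≡ 121 (mod 140)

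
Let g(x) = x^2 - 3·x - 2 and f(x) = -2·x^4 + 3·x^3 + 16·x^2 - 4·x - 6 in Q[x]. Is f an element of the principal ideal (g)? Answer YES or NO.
In Q[x] the ideal (g) consists of all multiples of g, so f ∈ (g) iff g | f, i.e. iff the remainder of f on division by g is 0. Divide f by g (g is monic, so eliminate the leading term of the running remainder at each step):
  leading term -2·x^4: subtract (-2·x^2)·g(x) = -2·x^4 + 6·x^3 + 4·x^2, leaving -3·x^3 + 12·x^2 - 4·x - 6
  leading term -3·x^3: subtract (-3·x)·g(x) = -3·x^3 + 9·x^2 + 6·x, leaving 3·x^2 - 10·x - 6
  leading term 3·x^2: subtract (3)·g(x) = 3·x^2 - 9·x - 6, leaving -x
The remainder r(x) = -x ≠ 0 (and deg r < deg g), so g ∤ f, i.e. f ∉ (g).

Final answer: NO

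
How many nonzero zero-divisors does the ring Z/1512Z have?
In Z/1512Z each nonzero element is either a unit (gcd with 1512 is 1) or a zero-divisor (gcd > 1). The number of units is φ(1512): factorise 1512 = 2^3 · 3^3 · 7, so φ(1512) = (2^3 − 2^2) · (3^3 − 3^2) · (7 − 1) = 4 · 18 · 6 = 432. The nonzero elements number 1512 − 1 = 1511. Hence the nonzero zero-divisors number 1511 − 432 = 1079.

Final answer: Z/1512Z has 1079 nonzero zero-divisors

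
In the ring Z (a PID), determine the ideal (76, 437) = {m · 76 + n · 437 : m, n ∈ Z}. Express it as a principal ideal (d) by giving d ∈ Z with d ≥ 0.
(76, 437) = (19); d = 19

In the PID Z, (a, b) is generated by gcd(a, b). Compute gcd(437, 76) with the extended Euclidean algorithm, tracking rows (r, s, t) with s·437 + t·76 = r:
  row A: (437, 1, 0)   [1·437 + 0·76 = 437]
  row B: (76, 0, 1)   [0·437 + 1·76 = 76]
  437 = 5·76 + 57   → row C = row A − 5·row B = (57, 1, −5)   [check: 1·437 − 5·76 = 57]
  76 = 1·57 + 19   → row D = row B − 1·row C = (19, −1, 6)   [check: −1·437 + 6·76 = 19]
  57 = 3·19 + 0   → remainder 0, stop. gcd = 19 (last nonzero row D).
So gcd(76, 437) = 19, with Bézout identity −1·437 + 6·76 = 19. Containment (⊇): the Bézout identity exhibits 19 as an element of (76, 437), giving (19) ⊆ (76, 437). Containment (⊆): since 19 | 76 and 19 | 437 (76 = 19·4, 437 = 19·23), every Z-linear combination of 76 and 437 is divisible by 19, so (76, 437) ⊆ (19). Therefore (76, 437) = (19), d = 19.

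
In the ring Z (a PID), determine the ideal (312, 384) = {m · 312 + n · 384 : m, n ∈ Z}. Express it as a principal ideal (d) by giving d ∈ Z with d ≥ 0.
In the PID Z, (a, b) is generated by gcd(a, b). Compute gcd(384, 312) with the extended Euclidean algorithm, tracking rows (r, s, t) with s·384 + t·312 = r:
  row A: (384, 1, 0)   [1·384 + 0·312 = 384]
  row B: (312, 0, 1)   [0·384 + 1·312 = 312]
  384 = 1·312 + 72   → row C = row A − 1·row B = (72, 1, −1)   [check: 1·384 − 1·312 = 72]
  312 = 4·72 + 24   → row D = row B − 4·row C = (24, −4, 5)   [check: −4·384 + 5·312 = 24]
  72 = 3·24 + 0   → remainder 0, stop. gcd = 24 (last nonzero row D).
So gcd(312, 384) = 24, with Bézout identity −4·384 + 5·312 = 24. Containment (⊇): the Bézout identity exhibits 24 as an element of (312, 384), giving (24) ⊆ (312, 384). Containment (⊆): since 24 | 312 and 24 | 384 (312 = 24·13, 384 = 24·16), every Z-linear combination of 312 and 384 is divisible by 24, so (312, 384) ⊆ (24). Therefore (312, 384) = (24), d = 24.

Final answer: (312, 384) = (24); d = 24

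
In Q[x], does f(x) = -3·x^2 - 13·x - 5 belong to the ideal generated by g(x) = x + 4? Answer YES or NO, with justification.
NO

In Q[x] the ideal (g) consists of all multiples of g, so f ∈ (g) iff g | f, i.e. iff the remainder of f on division by g is 0. Divide f by g (g is monic, so eliminate the leading term of the running remainder at each step):
  leading term -3·x^2: subtract (-3·x)·g(x) = -3·x^2 - 12·x, leaving -x - 5
  leading term -x: subtract (-1)·g(x) = -x - 4, leaving -1
The remainder r(x) = -1 ≠ 0 (and deg r < deg g), so g ∤ f, i.e. f ∉ (g).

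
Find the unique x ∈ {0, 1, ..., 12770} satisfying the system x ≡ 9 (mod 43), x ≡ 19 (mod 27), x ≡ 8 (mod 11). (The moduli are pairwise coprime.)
x ≡ 7147 (mod 12771); the representative in [0, 12771) is 7147

The moduli 43, 27, 11 are pairwise coprime, so by the CRT there is a unique solution mod 43·27·11 = 12771.
Solve by successive substitution. Start with x ≡ 9 (mod 43).
  Combine with x ≡ 19 (mod 27): write x = 9 + 43·t and require 9 + 43·t ≡ 19 (mod 27), i.e. 43·t ≡ 19 − 9 ≡ 10 (mod 27). Since 43^(−1) ≡ 22 (mod 27) (43 ≡ 16 (mod 27)), t ≡ 22·10 ≡ 4 (mod 27). So x ≡ 9 + 43·4 = 181 (mod 1161).
  Combine with x ≡ 8 (mod 11): write x = 181 + 1161·t and require 181 + 1161·t ≡ 8 (mod 11), i.e. 1161·t ≡ 8 − 181 ≡ 3 (mod 11). Since 1161^(−1) ≡ 2 (mod 11) (1161 ≡ 6 (mod 11)), t ≡ 2·3 ≡ 6 (mod 11). So x ≡ 181 + 1161·6 = 7147 (mod 12771).
Unique solution in [0, 12771): x = 7147.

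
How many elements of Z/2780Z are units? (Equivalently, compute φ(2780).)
Z/2780Z has φ(2780) = 1104 units

An element a ∈ Z/2780Z is a unit iff gcd(a, 2780) = 1, so the number of units is φ(2780). φ is multiplicative, with φ(p^e) = p^e − p^(e−1). Factorise 2780 = 2^2 · 5 · 139. Then
  φ(2780) = (2^2 − 2^1) · (5 − 1) · (139 − 1) = 2 · 4 · 138 = 1104.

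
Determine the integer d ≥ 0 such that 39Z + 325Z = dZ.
In the PID Z, (a, b) is generated by gcd(a, b). Compute gcd(325, 39) with the extended Euclidean algorithm, tracking rows (r, s, t) with s·325 + t·39 = r:
  row A: (325, 1, 0)   [1·325 + 0·39 = 325]
  row B: (39, 0, 1)   [0·325 + 1·39 = 39]
  325 = 8·39 + 13   → row C = row A − 8·row B = (13, 1, −8)   [check: 1·325 − 8·39 = 13]
  39 = 3·13 + 0   → remainder 0, stop. gcd = 13 (last nonzero row C).
So gcd(39, 325) = 13, with Bézout identity 1·325 − 8·39 = 13. Containment (⊇): the Bézout identity exhibits 13 as an element of (39, 325), giving (13) ⊆ (39, 325). Containment (⊆): since 13 | 39 and 13 | 325 (39 = 13·3, 325 = 13·25), every Z-linear combination of 39 and 325 is divisible by 13, so (39, 325) ⊆ (13). Therefore (39, 325) = (13), d = 13.

Final answer: (39, 325) = (13); d = 13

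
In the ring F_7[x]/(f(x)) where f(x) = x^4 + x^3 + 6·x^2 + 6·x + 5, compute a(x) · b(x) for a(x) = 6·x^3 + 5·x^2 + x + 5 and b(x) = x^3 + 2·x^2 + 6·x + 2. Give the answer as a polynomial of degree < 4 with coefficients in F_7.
a · b ≡ 3·x^3 + 5·x + 3 (mod f(x))

Multiply as integer polynomials: a · b = 6·x^6 + 17·x^5 + 47·x^4 + 49·x^3 + 26·x^2 + 32·x + 10. Reducing coefficients mod 7: a · b ≡ 6·x^6 + 3·x^5 + 5·x^4 + 5·x^2 + 4·x + 3. Now divide by f(x) = x^4 + x^3 + 6·x^2 + 6·x + 5 in F_7[x], eliminating the leading term at each step:
  leading term 6·x^6: subtract (6·x^2)·f(x) = 6·x^6 + 6·x^5 + x^4 + x^3 + 2·x^2, leaving 4·x^5 + 4·x^4 + 6·x^3 + 3·x^2 + 4·x + 3 (coefficients mod 7)
  leading term 4·x^5: subtract (4·x)·f(x) = 4·x^5 + 4·x^4 + 3·x^3 + 3·x^2 + 6·x, leaving 3·x^3 + 5·x + 3 (coefficients mod 7)
The degree is now < 4, so this is the remainder. Hence a · b ≡ 3·x^3 + 5·x + 3 in F_7[x]/(f).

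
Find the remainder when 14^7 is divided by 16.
0

Use repeated squaring. Binary(7) = 111. Walk through the bits of the exponent 7 left-to-right: at each bit after the leading one, square the running value, then multiply by 14 if the bit is 1 (always reducing mod 16):
  bit 1 = 1 (leading): start with 14.
  bit 2 = 1: square 14^2 = 196 ≡ 4; bit is 1, so multiply 4·14 = 56 ≡ 8 (mod 16).
  bit 3 = 1: square 8^2 = 64 ≡ 0; bit is 1, so multiply 0·14 = 0 (mod 16).
Final value: 14^7 ≡ 0 (mod 16).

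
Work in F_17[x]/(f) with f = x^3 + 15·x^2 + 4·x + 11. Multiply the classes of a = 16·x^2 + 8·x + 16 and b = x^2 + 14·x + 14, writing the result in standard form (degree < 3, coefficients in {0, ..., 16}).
Multiply as integer polynomials: a · b = 16·x^4 + 232·x^3 + 352·x^2 + 336·x + 224. Reducing coefficients mod 17: a · b ≡ 16·x^4 + 11·x^3 + 12·x^2 + 13·x + 3. Now divide by f(x) = x^3 + 15·x^2 + 4·x + 11 in F_17[x], eliminating the leading term at each step:
  leading term 16·x^4: subtract (16·x)·f(x) = 16·x^4 + 2·x^3 + 13·x^2 + 6·x, leaving 9·x^3 + 16·x^2 + 7·x + 3 (coefficients mod 17)
  leading term 9·x^3: subtract (9)·f(x) = 9·x^3 + 16·x^2 + 2·x + 14, leaving 5·x + 6 (coefficients mod 17)
The degree is now < 3, so this is the remainder. Hence a · b ≡ 5·x + 6 in F_17[x]/(f).

Final answer: a · b ≡ 5·x + 6 (mod f(x))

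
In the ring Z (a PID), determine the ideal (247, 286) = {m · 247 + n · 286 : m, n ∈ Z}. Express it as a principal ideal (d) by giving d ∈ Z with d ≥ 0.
(247, 286) = (13); d = 13

In the PID Z, (a, b) is generated by gcd(a, b). Compute gcd(286, 247) with the extended Euclidean algorithm, tracking rows (r, s, t) with s·286 + t·247 = r:
  row A: (286, 1, 0)   [1·286 + 0·247 = 286]
  row B: (247, 0, 1)   [0·286 + 1·247 = 247]
  286 = 1·247 + 39   → row C = row A − 1·row B = (39, 1, −1)   [check: 1·286 − 1·247 = 39]
  247 = 6·39 + 13   → row D = row B − 6·row C = (13, −6, 7)   [check: −6·286 + 7·247 = 13]
  39 = 3·13 + 0   → remainder 0, stop. gcd = 13 (last nonzero row D).
So gcd(247, 286) = 13, with Bézout identity −6·286 + 7·247 = 13. Containment (⊇): the Bézout identity exhibits 13 as an element of (247, 286), giving (13) ⊆ (247, 286). Containment (⊆): since 13 | 247 and 13 | 286 (247 = 13·19, 286 = 13·22), every Z-linear combination of 247 and 286 is divisible by 13, so (247, 286) ⊆ (13). Therefore (247, 286) = (13), d = 13.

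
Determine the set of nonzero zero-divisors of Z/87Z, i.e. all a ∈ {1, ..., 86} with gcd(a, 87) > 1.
An element a ∈ Z/87Z (with a ≠ 0) is a zero-divisor iff gcd(a, 87) > 1 (because a is a unit precisely when gcd(a, n) = 1, and in Z/nZ every nonzero, non-unit element is a zero-divisor). Scan a = 1, ..., 86 and keep those with gcd(a, 87) > 1:
  gcd(3, 87) = 3, gcd(6, 87) = 3, gcd(9, 87) = 3, gcd(12, 87) = 3, gcd(15, 87) = 3, gcd(18, 87) = 3, gcd(21, 87) = 3, gcd(24, 87) = 3, gcd(27, 87) = 3, gcd(29, 87) = 29, gcd(30, 87) = 3, gcd(33, 87) = 3, gcd(36, 87) = 3, gcd(39, 87) = 3, gcd(42, 87) = 3, gcd(45, 87) = 3, gcd(48, 87) = 3, gcd(51, 87) = 3, gcd(54, 87) = 3, gcd(57, 87) = 3, gcd(58, 87) = 29, gcd(60, 87) = 3, gcd(63, 87) = 3, gcd(66, 87) = 3, gcd(69, 87) = 3, gcd(72, 87) = 3, gcd(75, 87) = 3, gcd(78, 87) = 3, gcd(81, 87) = 3, gcd(84, 87) = 3.
All other a ∈ {1, ..., 86} have gcd(a, 87) = 1 and are units. So the nonzero zero-divisors are exactly the 30 values of a appearing in this scan.

Final answer: nonzero zero-divisors of Z/87Z = {3, 6, 9, 12, 15, 18, 21, 24, 27, 29, 30, 33, 36, 39, 42, 45, 48, 51, 54, 57, 58, 60, 63, 66, 69, 72, 75, 78, 81, 84}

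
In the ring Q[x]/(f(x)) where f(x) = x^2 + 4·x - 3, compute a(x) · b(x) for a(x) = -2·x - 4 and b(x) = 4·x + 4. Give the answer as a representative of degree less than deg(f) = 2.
First multiply in Q[x] without reducing: a · b = -8·x^2 - 24·x - 16. Now divide by f(x) = x^2 + 4·x - 3, eliminating the leading term at each step:
  leading term -8·x^2: subtract (-8)·f(x) = -8·x^2 - 32·x + 24, leaving 8·x - 40
The degree is now < 2, so this is the remainder. Hence a · b ≡ 8·x - 40 in Q[x]/(f).

Final answer: a · b ≡ 8·x - 40 (mod f(x))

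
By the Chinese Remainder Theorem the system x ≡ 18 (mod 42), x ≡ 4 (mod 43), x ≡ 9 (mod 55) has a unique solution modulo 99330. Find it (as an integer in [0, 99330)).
x ≡ 87294 (mod 99330); the representative in [0, 99330) is 87294

The moduli 42, 43, 55 are pairwise coprime, so by the CRT there is a unique solution mod 42·43·55 = 99330.
Solve by successive substitution. Start with x ≡ 18 (mod 42).
  Combine with x ≡ 4 (mod 43): write x = 18 + 42·t and require 18 + 42·t ≡ 4 (mod 43), i.e. 42·t ≡ 4 − 18 ≡ 29 (mod 43). Since 42^(−1) ≡ 42 (mod 43), t ≡ 42·29 ≡ 14 (mod 43). So x ≡ 18 + 42·14 = 606 (mod 1806).
  Combine with x ≡ 9 (mod 55): write x = 606 + 1806·t and require 606 + 1806·t ≡ 9 (mod 55), i.e. 1806·t ≡ 9 − 606 ≡ 8 (mod 55). Since 1806^(−1) ≡ 6 (mod 55) (1806 ≡ 46 (mod 55)), t ≡ 6·8 ≡ 48 (mod 55). So x ≡ 606 + 1806·48 = 87294 (mod 99330).
Unique solution in [0, 99330): x = 87294.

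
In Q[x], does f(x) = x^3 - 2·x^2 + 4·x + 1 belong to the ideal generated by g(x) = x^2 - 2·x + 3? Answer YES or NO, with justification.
In Q[x] the ideal (g) consists of all multiples of g, so f ∈ (g) iff g | f, i.e. iff the remainder of f on division by g is 0. Divide f by g (g is monic, so eliminate the leading term of the running remainder at each step):
  leading term x^3: subtract (x)·g(x) = x^3 - 2·x^2 + 3·x, leaving x + 1
The remainder r(x) = x + 1 ≠ 0 (and deg r < deg g), so g ∤ f, i.e. f ∉ (g).

Final answer: NO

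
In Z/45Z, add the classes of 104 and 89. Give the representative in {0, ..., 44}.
Reduce the summands first: 104 ≡ 14, 89 ≡ 44 (mod 45), so 104 + 89 ≡ 14 + 44 (mod 45). 14 + 44 = 58; 58 = 1·45 + 13, so (104 + 89) mod 45 = 13.

Final answer: 13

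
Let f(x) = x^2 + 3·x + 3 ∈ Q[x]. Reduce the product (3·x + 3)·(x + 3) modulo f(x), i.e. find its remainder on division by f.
a · b ≡ 3·x (mod f(x))

First multiply in Q[x] without reducing: a · b = 3·x^2 + 12·x + 9. Now divide by f(x) = x^2 + 3·x + 3, eliminating the leading term at each step:
  leading term 3·x^2: subtract (3)·f(x) = 3·x^2 + 9·x + 9, leaving 3·x
The degree is now < 2, so this is the remainder. Hence a · b ≡ 3·x in Q[x]/(f).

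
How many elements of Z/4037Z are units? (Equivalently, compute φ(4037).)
An element a ∈ Z/4037Z is a unit iff gcd(a, 4037) = 1, so the number of units is φ(4037). φ is multiplicative, with φ(p^e) = p^e − p^(e−1). Factorise 4037 = 11 · 367. Then
  φ(4037) = (11 − 1) · (367 − 1) = 10 · 366 = 3660.

Final answer: Z/4037Z has φ(4037) = 3660 units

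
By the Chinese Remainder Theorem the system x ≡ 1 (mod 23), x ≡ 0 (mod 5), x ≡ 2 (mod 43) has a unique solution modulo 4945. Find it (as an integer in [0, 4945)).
The moduli 23, 5, 43 are pairwise coprime, so by the CRT there is a unique solution mod 23·5·43 = 4945.
Solve by successive substitution. Start with x ≡ 1 (mod 23).
  Combine with x ≡ 0 (mod 5): write x = 1 + 23·t and require 1 + 23·t ≡ 0 (mod 5), i.e. 23·t ≡ 0 − 1 ≡ 4 (mod 5). Since 23^(−1) ≡ 2 (mod 5) (23 ≡ 3 (mod 5)), t ≡ 2·4 ≡ 3 (mod 5). So x ≡ 1 + 23·3 = 70 (mod 115).
  Combine with x ≡ 2 (mod 43): write x = 70 + 115·t and require 70 + 115·t ≡ 2 (mod 43), i.e. 115·t ≡ 2 − 70 ≡ 18 (mod 43). Since 115^(−1) ≡ 3 (mod 43) (115 ≡ 29 (mod 43)), t ≡ 3·18 ≡ 11 (mod 43). So x ≡ 70 + 115·11 = 1335 (mod 4945).
Unique solution in [0, 4945): x = 1335.

Final answer: x ≡ 1335 (mod 4945); the representative in [0, 4945) is 1335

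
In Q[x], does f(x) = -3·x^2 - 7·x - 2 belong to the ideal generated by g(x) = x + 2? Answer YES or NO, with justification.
YES

In Q[x] the ideal (g) consists of all multiples of g, so f ∈ (g) iff g | f, i.e. iff the remainder of f on division by g is 0. Divide f by g (g is monic, so eliminate the leading term of the running remainder at each step):
  leading term -3·x^2: subtract (-3·x)·g(x) = -3·x^2 - 6·x, leaving -x - 2
  leading term -x: subtract (-1)·g(x) = -x - 2, leaving 0
The remainder is 0, so f(x) = g(x) · h(x) with h(x) = -3·x - 1. Hence g | f, i.e. f ∈ (g).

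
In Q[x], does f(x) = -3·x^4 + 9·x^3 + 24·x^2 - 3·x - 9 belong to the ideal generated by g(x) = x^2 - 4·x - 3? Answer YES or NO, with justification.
In Q[x] the ideal (g) consists of all multiples of g, so f ∈ (g) iff g | f, i.e. iff the remainder of f on division by g is 0. Divide f by g (g is monic, so eliminate the leading term of the running remainder at each step):
  leading term -3·x^4: subtract (-3·x^2)·g(x) = -3·x^4 + 12·x^3 + 9·x^2, leaving -3·x^3 + 15·x^2 - 3·x - 9
  leading term -3·x^3: subtract (-3·x)·g(x) = -3·x^3 + 12·x^2 + 9·x, leaving 3·x^2 - 12·x - 9
  leading term 3·x^2: subtract (3)·g(x) = 3·x^2 - 12·x - 9, leaving 0
The remainder is 0, so f(x) = g(x) · h(x) with h(x) = -3·x^2 - 3·x + 3. Hence g | f, i.e. f ∈ (g).

Final answer: YES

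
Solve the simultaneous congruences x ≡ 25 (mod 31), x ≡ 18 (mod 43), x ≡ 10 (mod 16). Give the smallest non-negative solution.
x ≡ 7930 (mod 21328); the representative in [0, 21328) is 7930

The moduli 31, 43, 16 are pairwise coprime, so by the CRT there is a unique solution mod 31·43·16 = 21328.
Solve by successive substitution. Start with x ≡ 25 (mod 31).
  Combine with x ≡ 18 (mod 43): write x = 25 + 31·t and require 25 + 31·t ≡ 18 (mod 43), i.e. 31·t ≡ 18 − 25 ≡ 36 (mod 43). Since 31^(−1) ≡ 25 (mod 43), t ≡ 25·36 ≡ 40 (mod 43). So x ≡ 25 + 31·40 = 1265 (mod 1333).
  Combine with x ≡ 10 (mod 16): write x = 1265 + 1333·t and require 1265 + 1333·t ≡ 10 (mod 16), i.e. 1333·t ≡ 10 − 1265 ≡ 9 (mod 16). Since 1333^(−1) ≡ 13 (mod 16) (1333 ≡ 5 (mod 16)), t ≡ 13·9 ≡ 5 (mod 16). So x ≡ 1265 + 1333·5 = 7930 (mod 21328).
Unique solution in [0, 21328): x = 7930.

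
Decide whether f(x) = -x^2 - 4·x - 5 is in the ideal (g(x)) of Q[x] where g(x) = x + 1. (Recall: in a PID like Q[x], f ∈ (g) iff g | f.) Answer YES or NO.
NO

In Q[x] the ideal (g) consists of all multiples of g, so f ∈ (g) iff g | f, i.e. iff the remainder of f on division by g is 0. Divide f by g (g is monic, so eliminate the leading term of the running remainder at each step):
  leading term -x^2: subtract (-x)·g(x) = -x^2 - x, leaving -3·x - 5
  leading term -3·x: subtract (-3)·g(x) = -3·x - 3, leaving -2
The remainder r(x) = -2 ≠ 0 (and deg r < deg g), so g ∤ f, i.e. f ∉ (g).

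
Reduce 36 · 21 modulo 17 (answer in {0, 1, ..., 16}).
8

Reduce the factors first: 36 ≡ 2, 21 ≡ 4 (mod 17), so 36 · 21 ≡ 2 · 4 (mod 17). 2 · 4 = 8. Dividing by 17: 8 = 0·17 + 8. So (36 · 21) mod 17 = 8.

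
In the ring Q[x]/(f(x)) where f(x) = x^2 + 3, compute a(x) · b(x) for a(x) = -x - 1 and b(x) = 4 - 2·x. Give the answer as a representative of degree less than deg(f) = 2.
a · b ≡ -2·x - 10 (mod f(x))

First multiply in Q[x] without reducing: a · b = 2·x^2 - 2·x - 4. Now divide by f(x) = x^2 + 3, eliminating the leading term at each step:
  leading term 2·x^2: subtract (2)·f(x) = 2·x^2 + 6, leaving -2·x - 10
The degree is now < 2, so this is the remainder. Hence a · b ≡ -2·x - 10 in Q[x]/(f).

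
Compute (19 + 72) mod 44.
3

Reduce the summands first: 72 ≡ 28 (mod 44), so 19 + 72 ≡ 19 + 28 (mod 44). 19 + 28 = 47; 47 = 1·44 + 3, so (19 + 72) mod 44 = 3.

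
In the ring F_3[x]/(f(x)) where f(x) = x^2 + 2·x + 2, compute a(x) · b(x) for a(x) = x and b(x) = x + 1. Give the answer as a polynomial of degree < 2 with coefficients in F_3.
a · b ≡ 2·x + 1 (mod f(x))

Multiply as integer polynomials: a · b = x^2 + x. Reducing coefficients mod 3: a · b ≡ x^2 + x. Now divide by f(x) = x^2 + 2·x + 2 in F_3[x], eliminating the leading term at each step:
  leading term x^2: subtract (1)·f(x) = x^2 + 2·x + 2, leaving 2·x + 1 (coefficients mod 3)
The degree is now < 2, so this is the remainder. Hence a · b ≡ 2·x + 1 in F_3[x]/(f).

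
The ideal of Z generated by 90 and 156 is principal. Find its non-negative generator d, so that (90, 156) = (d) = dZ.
In the PID Z, (a, b) is generated by gcd(a, b). Compute gcd(156, 90) with the extended Euclidean algorithm, tracking rows (r, s, t) with s·156 + t·90 = r:
  row A: (156, 1, 0)   [1·156 + 0·90 = 156]
  row B: (90, 0, 1)   [0·156 + 1·90 = 90]
  156 = 1·90 + 66   → row C = row A − 1·row B = (66, 1, −1)   [check: 1·156 − 1·90 = 66]
  90 = 1·66 + 24   → row D = row B − 1·row C = (24, −1, 2)   [check: −1·156 + 2·90 = 24]
  66 = 2·24 + 18   → row E = row C − 2·row D = (18, 3, −5)   [check: 3·156 − 5·90 = 18]
  24 = 1·18 + 6   → row F = row D − 1·row E = (6, −4, 7)   [check: −4·156 + 7·90 = 6]
  18 = 3·6 + 0   → remainder 0, stop. gcd = 6 (last nonzero row F).
So gcd(90, 156) = 6, with Bézout identity −4·156 + 7·90 = 6. Containment (⊇): the Bézout identity exhibits 6 as an element of (90, 156), giving (6) ⊆ (90, 156). Containment (⊆): since 6 | 90 and 6 | 156 (90 = 6·15, 156 = 6·26), every Z-linear combination of 90 and 156 is divisible by 6, so (90, 156) ⊆ (6). Therefore (90, 156) = (6), d = 6.

Final answer: (90, 156) = (6); d = 6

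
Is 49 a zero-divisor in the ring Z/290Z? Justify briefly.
NO

gcd(49, 290) = 1, so 49 is a unit in Z/290Z (it has a multiplicative inverse). A unit cannot be a zero-divisor: if 49·b ≡ 0 then multiplying both sides by 49^(−1) gives b ≡ 0. So 49 is not a zero-divisor.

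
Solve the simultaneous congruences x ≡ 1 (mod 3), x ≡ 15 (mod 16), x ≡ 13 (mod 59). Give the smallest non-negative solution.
The moduli 3, 16, 59 are pairwise coprime, so by the CRT there is a unique solution mod 3·16·59 = 2832.
Solve by successive substitution. Start with x ≡ 1 (mod 3).
  Combine with x ≡ 15 (mod 16): write x = 1 + 3·t and require 1 + 3·t ≡ 15 (mod 16), i.e. 3·t ≡ 15 − 1 ≡ 14 (mod 16). Since 3^(−1) ≡ 11 (mod 16), t ≡ 11·14 ≡ 10 (mod 16). So x ≡ 1 + 3·10 = 31 (mod 48).
  Combine with x ≡ 13 (mod 59): write x = 31 + 48·t and require 31 + 48·t ≡ 13 (mod 59), i.e. 48·t ≡ 13 − 31 ≡ 41 (mod 59). Since 48^(−1) ≡ 16 (mod 59), t ≡ 16·41 ≡ 7 (mod 59). So x ≡ 31 + 48·7 = 367 (mod 2832).
Unique solution in [0, 2832): x = 367.

Final answer: x ≡ 367 (mod 2832); the representative in [0, 2832) is 367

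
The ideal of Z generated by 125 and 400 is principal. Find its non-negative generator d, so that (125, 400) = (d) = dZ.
(125, 400) = (25); d = 25

In the PID Z, (a, b) is generated by gcd(a, b). Compute gcd(400, 125) with the extended Euclidean algorithm, tracking rows (r, s, t) with s·400 + t·125 = r:
  row A: (400, 1, 0)   [1·400 + 0·125 = 400]
  row B: (125, 0, 1)   [0·400 + 1·125 = 125]
  400 = 3·125 + 25   → row C = row A − 3·row B = (25, 1, −3)   [check: 1·400 − 3·125 = 25]
  125 = 5·25 + 0   → remainder 0, stop. gcd = 25 (last nonzero row C).
So gcd(125, 400) = 25, with Bézout identity 1·400 − 3·125 = 25. Containment (⊇): the Bézout identity exhibits 25 as an element of (125, 400), giving (25) ⊆ (125, 400). Containment (⊆): since 25 | 125 and 25 | 400 (125 = 25·5, 400 = 25·16), every Z-linear combination of 125 and 400 is divisible by 25, so (125, 400) ⊆ (25). Therefore (125, 400) = (25), d = 25.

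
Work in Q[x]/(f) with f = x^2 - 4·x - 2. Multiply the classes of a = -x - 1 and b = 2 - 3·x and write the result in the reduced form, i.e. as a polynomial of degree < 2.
First multiply in Q[x] without reducing: a · b = 3·x^2 + x - 2. Now divide by f(x) = x^2 - 4·x - 2, eliminating the leading term at each step:
  leading term 3·x^2: subtract (3)·f(x) = 3·x^2 - 12·x - 6, leaving 13·x + 4
The degree is now < 2, so this is the remainder. Hence a · b ≡ 13·x + 4 in Q[x]/(f).

Final answer: a · b ≡ 13·x + 4 (mod f(x))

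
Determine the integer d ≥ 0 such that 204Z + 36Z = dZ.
(204, 36) = (12); d = 12

In the PID Z, (a, b) is generated by gcd(a, b). Compute gcd(204, 36) with the extended Euclidean algorithm, tracking rows (r, s, t) with s·204 + t·36 = r:
  row A: (204, 1, 0)   [1·204 + 0·36 = 204]
  row B: (36, 0, 1)   [0·204 + 1·36 = 36]
  204 = 5·36 + 24   → row C = row A − 5·row B = (24, 1, −5)   [check: 1·204 − 5·36 = 24]
  36 = 1·24 + 12   → row D = row B − 1·row C = (12, −1, 6)   [check: −1·204 + 6·36 = 12]
  24 = 2·12 + 0   → remainder 0, stop. gcd = 12 (last nonzero row D).
So gcd(204, 36) = 12, with Bézout identity −1·204 + 6·36 = 12. Containment (⊇): the Bézout identity exhibits 12 as an element of (204, 36), giving (12) ⊆ (204, 36). Containment (⊆): since 12 | 204 and 12 | 36 (204 = 12·17, 36 = 12·3), every Z-linear combination of 204 and 36 is divisible by 12, so (204, 36) ⊆ (12). Therefore (204, 36) = (12), d = 12.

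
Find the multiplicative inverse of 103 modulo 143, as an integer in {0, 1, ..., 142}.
Apply the extended Euclidean algorithm to (143, 103), tracking rows (r, s, t) with s·143 + t·103 = r. Each division r_prev = q·r_cur + r_new produces the new row as (previous row) − q·(current row):
  row A: (143, 1, 0)   [1·143 + 0·103 = 143]
  row B: (103, 0, 1)   [0·143 + 1·103 = 103]
  143 = 1·103 + 40   → row C = row A − 1·row B = (40, 1, −1)   [check: 1·143 − 1·103 = 40]
  103 = 2·40 + 23   → row D = row B − 2·row C = (23, −2, 3)   [check: −2·143 + 3·103 = 23]
  40 = 1·23 + 17   → row E = row C − 1·row D = (17, 3, −4)   [check: 3·143 − 4·103 = 17]
  23 = 1·17 + 6   → row F = row D − 1·row E = (6, −5, 7)   [check: −5·143 + 7·103 = 6]
  17 = 2·6 + 5   → row G = row E − 2·row F = (5, 13, −18)   [check: 13·143 − 18·103 = 5]
  6 = 1·5 + 1   → row H = row F − 1·row G = (1, −18, 25)   [check: −18·143 + 25·103 = 1]
  5 = 5·1 + 0   → remainder 0, stop. gcd = 1 (last nonzero row H).
The gcd is 1, so 103 is invertible mod 143. The last nonzero row gives −18·143 + 25·103 = 1, so t = 25. So 103^(−1) ≡ 25 (mod 143). Verify: 103 · 25 = 2575 ≡ 1 (mod 143). ✓

Final answer: 103^(−1) ≡ 25 (mod 143)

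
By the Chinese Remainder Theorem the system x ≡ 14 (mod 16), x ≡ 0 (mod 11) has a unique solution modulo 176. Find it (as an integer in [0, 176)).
x ≡ 110 (mod 176); the representative in [0, 176) is 110

The moduli 16, 11 are pairwise coprime, so by the CRT there is a unique solution mod 16·11 = 176.
Solve by successive substitution. Start with x ≡ 14 (mod 16).
  Combine with x ≡ 0 (mod 11): write x = 14 + 16·t and require 14 + 16·t ≡ 0 (mod 11), i.e. 16·t ≡ 0 − 14 ≡ 8 (mod 11). Since 16^(−1) ≡ 9 (mod 11) (16 ≡ 5 (mod 11)), t ≡ 9·8 ≡ 6 (mod 11). So x ≡ 14 + 16·6 = 110 (mod 176).
Unique solution in [0, 176): x = 110.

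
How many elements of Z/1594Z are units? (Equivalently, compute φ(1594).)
Z/1594Z has φ(1594) = 796 units

An element a ∈ Z/1594Z is a unit iff gcd(a, 1594) = 1, so the number of units is φ(1594). φ is multiplicative, with φ(p^e) = p^e − p^(e−1). Factorise 1594 = 2 · 797. Then
  φ(1594) = (2 − 1) · (797 − 1) = 1 · 796 = 796.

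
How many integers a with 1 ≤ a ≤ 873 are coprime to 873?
The number of a ∈ {1, ..., 873} with gcd(a, 873) = 1 is by definition Euler's totient φ(873). φ is multiplicative, with φ(p^e) = p^e − p^(e−1). Factorise 873 = 3^2 · 97. Then
  φ(873) = (3^2 − 3^1) · (97 − 1) = 6 · 96 = 576.
So there are 576 such integers.

Final answer: 576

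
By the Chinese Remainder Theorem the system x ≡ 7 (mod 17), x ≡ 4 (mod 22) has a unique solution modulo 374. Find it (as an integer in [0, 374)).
The moduli 17, 22 are pairwise coprime, so by the CRT there is a unique solution mod 17·22 = 374.
Solve by successive substitution. Start with x ≡ 7 (mod 17).
  Combine with x ≡ 4 (mod 22): write x = 7 + 17·t and require 7 + 17·t ≡ 4 (mod 22), i.e. 17·t ≡ 4 − 7 ≡ 19 (mod 22). Since 17^(−1) ≡ 13 (mod 22), t ≡ 13·19 ≡ 5 (mod 22). So x ≡ 7 + 17·5 = 92 (mod 374).
Unique solution in [0, 374): x = 92.

Final answer: x ≡ 92 (mod 374); the representative in [0, 374) is 92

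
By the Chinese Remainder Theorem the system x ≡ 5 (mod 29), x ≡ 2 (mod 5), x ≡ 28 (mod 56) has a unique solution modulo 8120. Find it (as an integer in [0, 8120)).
x ≡ 4732 (mod 8120); the representative in [0, 8120) is 4732

The moduli 29, 5, 56 are pairwise coprime, so by the CRT there is a unique solution mod 29·5·56 = 8120.
Solve by successive substitution. Start with x ≡ 5 (mod 29).
  Combine with x ≡ 2 (mod 5): write x = 5 + 29·t and require 5 + 29·t ≡ 2 (mod 5), i.e. 29·t ≡ 2 − 5 ≡ 2 (mod 5). Since 29^(−1) ≡ 4 (mod 5) (29 ≡ 4 (mod 5)), t ≡ 4·2 ≡ 3 (mod 5). So x ≡ 5 + 29·3 = 92 (mod 145).
  Combine with x ≡ 28 (mod 56): write x = 92 + 145·t and require 92 + 145·t ≡ 28 (mod 56), i.e. 145·t ≡ 28 − 92 ≡ 48 (mod 56). Since 145^(−1) ≡ 17 (mod 56) (145 ≡ 33 (mod 56)), t ≡ 17·48 ≡ 32 (mod 56). So x ≡ 92 + 145·32 = 4732 (mod 8120).
Unique solution in [0, 8120): x = 4732.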